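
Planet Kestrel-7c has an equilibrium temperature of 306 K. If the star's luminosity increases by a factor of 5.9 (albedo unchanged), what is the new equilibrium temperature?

T_eq ∝ L^(1/4) · d^(−1/2).
T′ = 306 × 5.9^(1/4) = 477 K.

T_eq ≈ 477 K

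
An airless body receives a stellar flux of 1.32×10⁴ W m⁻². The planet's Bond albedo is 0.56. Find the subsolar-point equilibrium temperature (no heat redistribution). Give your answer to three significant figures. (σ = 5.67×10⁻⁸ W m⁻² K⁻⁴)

T_ss ≈ 566 K

At the subsolar point the surface absorbs S(1−A) and emits σT⁴ per unit area — no factor of 4, since only the local patch is in balance.
T = [1.32×10⁴ × 0.44 / 5.67×10⁻⁸]^(1/4) = (1.02×10¹¹)^(1/4) = 566 K.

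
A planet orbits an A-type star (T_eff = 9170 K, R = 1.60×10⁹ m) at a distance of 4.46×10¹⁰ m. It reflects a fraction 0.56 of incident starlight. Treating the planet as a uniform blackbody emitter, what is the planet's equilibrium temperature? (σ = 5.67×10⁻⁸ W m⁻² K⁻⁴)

L = 4πR_⋆²σT_⋆⁴ = 4π(1.60×10⁹)² × 5.67×10⁻⁸ × (9170)⁴ = 1.29×10²⁸ W.
S = L/(4πd²) = 5.16×10⁵ W m⁻².
Energy balance: absorbed = emitted ⇒ πR²·S(1−A) = 4πR²·σT_eq⁴, so T_eq⁴ = S(1−A)/(4σ).
T_eq = [5.16×10⁵ × 0.44 / (4 × 5.67×10⁻⁸)]^(1/4) = (1.00×10¹²)^(1/4) = 1000 K.

T_eq ≈ 1000 K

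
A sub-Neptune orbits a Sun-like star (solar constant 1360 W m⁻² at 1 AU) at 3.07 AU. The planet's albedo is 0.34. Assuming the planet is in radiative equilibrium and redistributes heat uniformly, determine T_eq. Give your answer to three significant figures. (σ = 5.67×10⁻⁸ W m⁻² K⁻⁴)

T_eq ≈ 143 K

Flux at 3.07 AU: S = 1360/3.07² = 144 W m⁻².
Energy balance: absorbed = emitted ⇒ πR²·S(1−A) = 4πR²·σT_eq⁴, so T_eq⁴ = S(1−A)/(4σ).
T_eq = [144 × 0.66 / (4 × 5.67×10⁻⁸)]^(1/4) = (4.20×10⁸)^(1/4) = 143 K.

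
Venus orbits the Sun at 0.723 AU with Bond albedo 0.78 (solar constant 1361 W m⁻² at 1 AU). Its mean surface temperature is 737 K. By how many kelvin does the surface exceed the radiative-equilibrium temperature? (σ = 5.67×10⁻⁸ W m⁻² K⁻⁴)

ΔT ≈ 512.8 K

S = 1361/0.723² = 2604 W m⁻².
T_eq = [S(1−A)/(4σ)]^(1/4) = [2604×0.22/(4×5.67×10⁻⁸)]^(1/4) = 224.2 K.
ΔT = T_surf − T_eq = 737 − 224.2.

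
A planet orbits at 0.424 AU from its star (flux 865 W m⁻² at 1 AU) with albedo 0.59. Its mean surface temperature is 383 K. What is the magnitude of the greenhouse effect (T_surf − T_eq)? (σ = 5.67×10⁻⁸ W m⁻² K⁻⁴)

ΔT ≈ 77.6 K

S = 865/0.424² = 4812 W m⁻².
T_eq = [S(1−A)/(4σ)]^(1/4) = [4812×0.41/(4×5.67×10⁻⁸)]^(1/4) = 305.4 K.
ΔT = T_surf − T_eq = 383 − 305.4.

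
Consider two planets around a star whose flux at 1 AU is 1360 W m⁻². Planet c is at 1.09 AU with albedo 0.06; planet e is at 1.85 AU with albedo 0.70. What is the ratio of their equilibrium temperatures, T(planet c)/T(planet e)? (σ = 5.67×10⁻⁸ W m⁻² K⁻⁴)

T₁/T₂ ≈ 1.733

T_eq = [S₀(1−A)/(4σd²)]^(1/4), so T ∝ (1−A)^(1/4) / √d.
T₁ = [1360×0.94/(4×5.67×10⁻⁸×1.09²)]^(1/4) = 262.45 K.
T₂ = [1360×0.30/(4×5.67×10⁻⁸×1.85²)]^(1/4) = 151.41 K.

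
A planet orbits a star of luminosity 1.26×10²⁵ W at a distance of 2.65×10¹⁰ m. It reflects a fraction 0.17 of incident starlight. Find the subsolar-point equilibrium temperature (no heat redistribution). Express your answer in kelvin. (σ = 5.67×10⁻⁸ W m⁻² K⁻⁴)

T_ss ≈ 380 K

Flux: S = L/(4πd²) = 1.26×10²⁵/(4π×(2.65×10¹⁰)²) = 1430 W m⁻².
At the subsolar point the surface absorbs S(1−A) and emits σT⁴ per unit area — no factor of 4, since only the local patch is in balance.
T = [1430 × 0.83 / 5.67×10⁻⁸]^(1/4) = (2.09×10¹⁰)^(1/4) = 380 K.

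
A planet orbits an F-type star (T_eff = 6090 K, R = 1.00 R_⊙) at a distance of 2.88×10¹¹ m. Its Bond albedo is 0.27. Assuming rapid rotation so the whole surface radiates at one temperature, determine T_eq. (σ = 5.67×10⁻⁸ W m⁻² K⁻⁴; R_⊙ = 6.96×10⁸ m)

T_eq ≈ 196 K

R_⋆ = 1.00 × 6.96×10⁸ = 6.96×10⁸ m.
L = 4πR_⋆²σT_⋆⁴ = 4π(6.96×10⁸)² × 5.67×10⁻⁸ × (6090)⁴ = 4.75×10²⁶ W.
S = L/(4πd²) = 455 W m⁻².
Energy balance: absorbed = emitted ⇒ πR²·S(1−A) = 4πR²·σT_eq⁴, so T_eq⁴ = S(1−A)/(4σ).
T_eq = [455 × 0.73 / (4 × 5.67×10⁻⁸)]^(1/4) = (1.47×10⁹)^(1/4) = 196 K.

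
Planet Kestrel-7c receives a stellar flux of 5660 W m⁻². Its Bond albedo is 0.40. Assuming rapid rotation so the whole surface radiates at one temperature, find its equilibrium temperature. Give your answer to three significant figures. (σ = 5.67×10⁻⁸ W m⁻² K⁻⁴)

T_eq ≈ 350 K

Energy balance: absorbed = emitted ⇒ πR²·S(1−A) = 4πR²·σT_eq⁴, so T_eq⁴ = S(1−A)/(4σ).
T_eq = [5660 × 0.60 / (4 × 5.67×10⁻⁸)]^(1/4) = (1.50×10¹⁰)^(1/4) = 350 K.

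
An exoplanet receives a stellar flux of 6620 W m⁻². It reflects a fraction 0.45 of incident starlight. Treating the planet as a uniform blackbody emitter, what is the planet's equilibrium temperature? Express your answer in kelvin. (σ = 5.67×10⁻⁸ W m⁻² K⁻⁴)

T_eq ≈ 356 K

Energy balance: absorbed = emitted ⇒ πR²·S(1−A) = 4πR²·σT_eq⁴, so T_eq⁴ = S(1−A)/(4σ).
T_eq = [6620 × 0.55 / (4 × 5.67×10⁻⁸)]^(1/4) = (1.61×10¹⁰)^(1/4) = 356 K.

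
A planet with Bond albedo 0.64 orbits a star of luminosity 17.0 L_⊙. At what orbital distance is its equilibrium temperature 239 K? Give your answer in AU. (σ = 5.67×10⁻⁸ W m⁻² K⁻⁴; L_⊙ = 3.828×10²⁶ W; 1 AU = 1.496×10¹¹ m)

L = 17.0 × 3.828×10²⁶ = 6.51×10²⁷ W.
From T_eq⁴ = L(1−A)/(16πσd²): d = √[L(1−A)/(16πσT_eq⁴)].
d = √[6.51×10²⁷ × 0.36 / (16π × 5.67×10⁻⁸ × (239)⁴)] = 5.02×10¹¹ m = 3.36 AU.

d ≈ 3.36 AU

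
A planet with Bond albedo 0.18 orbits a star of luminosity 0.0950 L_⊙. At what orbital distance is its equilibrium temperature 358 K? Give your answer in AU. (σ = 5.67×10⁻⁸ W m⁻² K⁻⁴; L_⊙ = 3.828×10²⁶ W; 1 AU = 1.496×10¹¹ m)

L = 0.0950 × 3.828×10²⁶ = 3.64×10²⁵ W.
From T_eq⁴ = L(1−A)/(16πσd²): d = √[L(1−A)/(16πσT_eq⁴)].
d = √[3.64×10²⁵ × 0.82 / (16π × 5.67×10⁻⁸ × (358)⁴)] = 2.52×10¹⁰ m = 0.169 AU.

d ≈ 0.169 AU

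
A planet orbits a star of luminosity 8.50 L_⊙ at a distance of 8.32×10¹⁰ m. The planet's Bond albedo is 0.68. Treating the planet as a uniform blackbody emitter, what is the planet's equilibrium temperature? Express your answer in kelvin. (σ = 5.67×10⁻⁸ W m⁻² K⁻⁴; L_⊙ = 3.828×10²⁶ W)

T_eq ≈ 479 K

L = 8.50 × 3.828×10²⁶ = 3.25×10²⁷ W.
Flux: S = L/(4πd²) = 3.25×10²⁷/(4π×(8.32×10¹⁰)²) = 3.74×10⁴ W m⁻².
Energy balance: absorbed = emitted ⇒ πR²·S(1−A) = 4πR²·σT_eq⁴, so T_eq⁴ = S(1−A)/(4σ).
T_eq = [3.74×10⁴ × 0.32 / (4 × 5.67×10⁻⁸)]^(1/4) = (5.28×10¹⁰)^(1/4) = 479 K.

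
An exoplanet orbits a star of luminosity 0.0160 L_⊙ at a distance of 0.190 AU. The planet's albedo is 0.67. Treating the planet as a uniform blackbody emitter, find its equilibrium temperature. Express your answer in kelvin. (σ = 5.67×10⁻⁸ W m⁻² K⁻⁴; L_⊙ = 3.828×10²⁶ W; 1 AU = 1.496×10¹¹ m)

d = 0.190 AU = 2.84×10¹⁰ m.
L = 0.0160 × 3.828×10²⁶ = 6.12×10²⁴ W.
Flux: S = L/(4πd²) = 6.12×10²⁴/(4π×(2.84×10¹⁰)²) = 603 W m⁻².
Energy balance: absorbed = emitted ⇒ πR²·S(1−A) = 4πR²·σT_eq⁴, so T_eq⁴ = S(1−A)/(4σ).
T_eq = [603 × 0.33 / (4 × 5.67×10⁻⁸)]^(1/4) = (8.78×10⁸)^(1/4) = 172 K.

T_eq ≈ 172 K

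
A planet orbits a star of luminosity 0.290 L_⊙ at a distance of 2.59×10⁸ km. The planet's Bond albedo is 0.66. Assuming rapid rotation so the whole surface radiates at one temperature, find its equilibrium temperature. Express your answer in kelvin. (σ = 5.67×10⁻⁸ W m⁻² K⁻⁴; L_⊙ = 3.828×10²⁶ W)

T_eq ≈ 119 K

d = 2.59×10⁸ km = 2.59×10¹¹ m.
L = 0.290 × 3.828×10²⁶ = 1.11×10²⁶ W.
Flux: S = L/(4πd²) = 1.11×10²⁶/(4π×(2.59×10¹¹)²) = 132 W m⁻².
Energy balance: absorbed = emitted ⇒ πR²·S(1−A) = 4πR²·σT_eq⁴, so T_eq⁴ = S(1−A)/(4σ).
T_eq = [132 × 0.34 / (4 × 5.67×10⁻⁸)]^(1/4) = (1.97×10⁸)^(1/4) = 119 K.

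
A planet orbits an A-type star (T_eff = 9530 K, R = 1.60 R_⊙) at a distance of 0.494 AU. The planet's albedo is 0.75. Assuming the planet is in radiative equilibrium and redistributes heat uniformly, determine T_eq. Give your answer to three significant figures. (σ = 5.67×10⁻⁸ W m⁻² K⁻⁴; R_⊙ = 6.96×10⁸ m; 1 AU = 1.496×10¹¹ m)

R_⋆ = 1.60 × 6.96×10⁸ = 1.11×10⁹ m.
d = 0.494 AU = 7.39×10¹⁰ m.
L = 4πR_⋆²σT_⋆⁴ = 4π(1.11×10⁹)² × 5.67×10⁻⁸ × (9530)⁴ = 7.29×10²⁷ W.
S = L/(4πd²) = 1.06×10⁵ W m⁻².
Energy balance: absorbed = emitted ⇒ πR²·S(1−A) = 4πR²·σT_eq⁴, so T_eq⁴ = S(1−A)/(4σ).
T_eq = [1.06×10⁵ × 0.25 / (4 × 5.67×10⁻⁸)]^(1/4) = (1.17×10¹¹)^(1/4) = 585 K.

T_eq ≈ 585 K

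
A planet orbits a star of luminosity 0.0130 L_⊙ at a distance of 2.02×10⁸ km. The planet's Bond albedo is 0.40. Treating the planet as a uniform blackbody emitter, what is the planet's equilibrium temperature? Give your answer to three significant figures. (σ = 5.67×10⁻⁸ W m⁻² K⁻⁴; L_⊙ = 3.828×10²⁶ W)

T_eq ≈ 71.2 K

d = 2.02×10⁸ km = 2.02×10¹¹ m.
L = 0.0130 × 3.828×10²⁶ = 4.98×10²⁴ W.
Flux: S = L/(4πd²) = 4.98×10²⁴/(4π×(2.02×10¹¹)²) = 9.71 W m⁻².
Energy balance: absorbed = emitted ⇒ πR²·S(1−A) = 4πR²·σT_eq⁴, so T_eq⁴ = S(1−A)/(4σ).
T_eq = [9.71 × 0.60 / (4 × 5.67×10⁻⁸)]^(1/4) = (2.57×10⁷)^(1/4) = 71.2 K.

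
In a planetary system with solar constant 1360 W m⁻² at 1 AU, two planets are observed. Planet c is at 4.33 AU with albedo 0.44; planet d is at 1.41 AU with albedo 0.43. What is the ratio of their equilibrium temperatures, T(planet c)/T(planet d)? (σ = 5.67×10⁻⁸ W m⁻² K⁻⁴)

T₁/T₂ ≈ 0.568

T_eq = [S₀(1−A)/(4σd²)]^(1/4), so T ∝ (1−A)^(1/4) / √d.
T₁ = [1360×0.56/(4×5.67×10⁻⁸×4.33²)]^(1/4) = 115.68 K.
T₂ = [1360×0.57/(4×5.67×10⁻⁸×1.41²)]^(1/4) = 203.63 K.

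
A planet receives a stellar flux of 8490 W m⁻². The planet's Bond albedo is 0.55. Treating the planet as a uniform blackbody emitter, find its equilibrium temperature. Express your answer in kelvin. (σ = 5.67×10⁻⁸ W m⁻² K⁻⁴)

T_eq ≈ 360 K

Energy balance: absorbed = emitted ⇒ πR²·S(1−A) = 4πR²·σT_eq⁴, so T_eq⁴ = S(1−A)/(4σ).
T_eq = [8490 × 0.45 / (4 × 5.67×10⁻⁸)]^(1/4) = (1.68×10¹⁰)^(1/4) = 360 K.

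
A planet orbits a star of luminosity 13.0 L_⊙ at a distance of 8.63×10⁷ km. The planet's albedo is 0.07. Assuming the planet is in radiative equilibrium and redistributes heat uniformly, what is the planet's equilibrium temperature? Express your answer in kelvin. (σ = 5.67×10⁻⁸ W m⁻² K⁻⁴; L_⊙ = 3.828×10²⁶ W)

T_eq ≈ 683 K

d = 8.63×10⁷ km = 8.63×10¹⁰ m.
L = 13.0 × 3.828×10²⁶ = 4.98×10²⁷ W.
Flux: S = L/(4πd²) = 4.98×10²⁷/(4π×(8.63×10¹⁰)²) = 5.32×10⁴ W m⁻².
Energy balance: absorbed = emitted ⇒ πR²·S(1−A) = 4πR²·σT_eq⁴, so T_eq⁴ = S(1−A)/(4σ).
T_eq = [5.32×10⁴ × 0.93 / (4 × 5.67×10⁻⁸)]^(1/4) = (2.18×10¹¹)^(1/4) = 683 K.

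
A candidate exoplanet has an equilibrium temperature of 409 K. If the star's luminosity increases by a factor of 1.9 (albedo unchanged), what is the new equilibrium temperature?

T_eq ≈ 480 K

T_eq ∝ L^(1/4) · d^(−1/2).
T′ = 409 × 1.9^(1/4) = 480 K.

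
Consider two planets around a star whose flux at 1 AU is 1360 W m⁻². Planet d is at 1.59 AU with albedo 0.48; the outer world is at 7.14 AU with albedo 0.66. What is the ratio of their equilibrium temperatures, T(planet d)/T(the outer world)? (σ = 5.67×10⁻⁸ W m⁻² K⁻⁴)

T_eq = [S₀(1−A)/(4σd²)]^(1/4), so T ∝ (1−A)^(1/4) / √d.
T₁ = [1360×0.52/(4×5.67×10⁻⁸×1.59²)]^(1/4) = 187.40 K.
T₂ = [1360×0.34/(4×5.67×10⁻⁸×7.14²)]^(1/4) = 79.52 K.

T₁/T₂ ≈ 2.357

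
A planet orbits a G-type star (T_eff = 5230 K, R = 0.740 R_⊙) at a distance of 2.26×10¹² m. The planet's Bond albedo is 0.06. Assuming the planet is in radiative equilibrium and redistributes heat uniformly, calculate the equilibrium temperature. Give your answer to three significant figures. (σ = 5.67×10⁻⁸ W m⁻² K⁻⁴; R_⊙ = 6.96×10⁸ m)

R_⋆ = 0.740 × 6.96×10⁸ = 5.15×10⁸ m.
L = 4πR_⋆²σT_⋆⁴ = 4π(5.15×10⁸)² × 5.67×10⁻⁸ × (5230)⁴ = 1.41×10²⁶ W.
S = L/(4πd²) = 2.20 W m⁻².
Energy balance: absorbed = emitted ⇒ πR²·S(1−A) = 4πR²·σT_eq⁴, so T_eq⁴ = S(1−A)/(4σ).
T_eq = [2.20 × 0.94 / (4 × 5.67×10⁻⁸)]^(1/4) = (9.13×10⁶)^(1/4) = 55.0 K.

T_eq ≈ 55.0 K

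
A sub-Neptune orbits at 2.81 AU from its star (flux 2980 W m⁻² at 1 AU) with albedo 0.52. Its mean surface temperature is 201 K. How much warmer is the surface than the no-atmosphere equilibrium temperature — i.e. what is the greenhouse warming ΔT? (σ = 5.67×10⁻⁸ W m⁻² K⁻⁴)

ΔT ≈ 32.9 K

S = 2980/2.81² = 377.4 W m⁻².
T_eq = [S(1−A)/(4σ)]^(1/4) = [377.4×0.48/(4×5.67×10⁻⁸)]^(1/4) = 168.1 K.
ΔT = T_surf − T_eq = 201 − 168.1.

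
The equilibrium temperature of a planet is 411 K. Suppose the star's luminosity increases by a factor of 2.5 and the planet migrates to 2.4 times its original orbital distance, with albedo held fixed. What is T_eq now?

T_eq ≈ 334 K

T_eq ∝ L^(1/4) · d^(−1/2).
T′ = 411 × 2.5^(1/4) / 2.4^(1/2) = 334 K.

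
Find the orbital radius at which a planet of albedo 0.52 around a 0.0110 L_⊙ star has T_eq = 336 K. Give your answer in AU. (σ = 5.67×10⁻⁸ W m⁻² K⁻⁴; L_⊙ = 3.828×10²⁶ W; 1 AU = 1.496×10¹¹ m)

d ≈ 0.0499 AU

L = 0.0110 × 3.828×10²⁶ = 4.21×10²⁴ W.
From T_eq⁴ = L(1−A)/(16πσd²): d = √[L(1−A)/(16πσT_eq⁴)].
d = √[4.21×10²⁴ × 0.48 / (16π × 5.67×10⁻⁸ × (336)⁴)] = 7.46×10⁹ m = 0.0499 AU.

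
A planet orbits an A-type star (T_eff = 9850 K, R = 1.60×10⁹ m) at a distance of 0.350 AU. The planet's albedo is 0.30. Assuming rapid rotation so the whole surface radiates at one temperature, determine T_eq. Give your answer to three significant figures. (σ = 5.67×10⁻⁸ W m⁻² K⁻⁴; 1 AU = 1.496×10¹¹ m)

d = 0.350 AU = 5.24×10¹⁰ m.
L = 4πR_⋆²σT_⋆⁴ = 4π(1.60×10⁹)² × 5.67×10⁻⁸ × (9850)⁴ = 1.72×10²⁸ W.
S = L/(4πd²) = 4.98×10⁵ W m⁻².
Energy balance: absorbed = emitted ⇒ πR²·S(1−A) = 4πR²·σT_eq⁴, so T_eq⁴ = S(1−A)/(4σ).
T_eq = [4.98×10⁵ × 0.70 / (4 × 5.67×10⁻⁸)]^(1/4) = (1.54×10¹²)^(1/4) = 1110 K.

T_eq ≈ 1110 K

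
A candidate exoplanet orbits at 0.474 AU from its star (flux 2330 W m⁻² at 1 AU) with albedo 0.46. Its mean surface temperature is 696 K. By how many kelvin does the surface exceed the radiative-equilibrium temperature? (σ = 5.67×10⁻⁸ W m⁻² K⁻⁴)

S = 2330/0.474² = 1.037×10⁴ W m⁻².
T_eq = [S(1−A)/(4σ)]^(1/4) = [1.037×10⁴×0.54/(4×5.67×10⁻⁸)]^(1/4) = 396.4 K.
ΔT = T_surf − T_eq = 696 − 396.4.

ΔT ≈ 299.6 K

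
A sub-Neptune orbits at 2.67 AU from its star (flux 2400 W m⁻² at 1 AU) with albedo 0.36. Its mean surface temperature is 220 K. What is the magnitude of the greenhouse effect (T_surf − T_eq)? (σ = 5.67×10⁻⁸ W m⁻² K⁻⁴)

S = 2400/2.67² = 336.7 W m⁻².
T_eq = [S(1−A)/(4σ)]^(1/4) = [336.7×0.64/(4×5.67×10⁻⁸)]^(1/4) = 175.6 K.
ΔT = T_surf − T_eq = 220 − 175.6.

ΔT ≈ 44.4 K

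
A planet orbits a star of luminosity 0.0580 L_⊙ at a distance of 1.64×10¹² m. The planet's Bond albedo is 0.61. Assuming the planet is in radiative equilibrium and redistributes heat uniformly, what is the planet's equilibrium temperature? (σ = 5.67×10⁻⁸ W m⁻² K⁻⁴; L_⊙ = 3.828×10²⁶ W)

T_eq ≈ 32.6 K

L = 0.0580 × 3.828×10²⁶ = 2.22×10²⁵ W.
Flux: S = L/(4πd²) = 2.22×10²⁵/(4π×(1.64×10¹²)²) = 0.657 W m⁻².
Energy balance: absorbed = emitted ⇒ πR²·S(1−A) = 4πR²·σT_eq⁴, so T_eq⁴ = S(1−A)/(4σ).
T_eq = [0.657 × 0.39 / (4 × 5.67×10⁻⁸)]^(1/4) = (1.13×10⁶)^(1/4) = 32.6 K.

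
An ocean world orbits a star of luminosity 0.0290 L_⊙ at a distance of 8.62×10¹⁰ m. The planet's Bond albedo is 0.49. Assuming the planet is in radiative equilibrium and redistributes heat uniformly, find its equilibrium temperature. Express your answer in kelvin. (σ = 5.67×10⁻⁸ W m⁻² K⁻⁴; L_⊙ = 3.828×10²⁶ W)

T_eq ≈ 128 K

L = 0.0290 × 3.828×10²⁶ = 1.11×10²⁵ W.
Flux: S = L/(4πd²) = 1.11×10²⁵/(4π×(8.62×10¹⁰)²) = 119 W m⁻².
Energy balance: absorbed = emitted ⇒ πR²·S(1−A) = 4πR²·σT_eq⁴, so T_eq⁴ = S(1−A)/(4σ).
T_eq = [119 × 0.51 / (4 × 5.67×10⁻⁸)]^(1/4) = (2.67×10⁸)^(1/4) = 128 K.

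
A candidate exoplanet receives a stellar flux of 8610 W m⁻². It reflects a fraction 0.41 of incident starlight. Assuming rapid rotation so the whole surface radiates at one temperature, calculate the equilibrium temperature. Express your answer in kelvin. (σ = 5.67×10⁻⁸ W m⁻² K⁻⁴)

T_eq ≈ 387 K

Energy balance: absorbed = emitted ⇒ πR²·S(1−A) = 4πR²·σT_eq⁴, so T_eq⁴ = S(1−A)/(4σ).
T_eq = [8610 × 0.59 / (4 × 5.67×10⁻⁸)]^(1/4) = (2.24×10¹⁰)^(1/4) = 387 K.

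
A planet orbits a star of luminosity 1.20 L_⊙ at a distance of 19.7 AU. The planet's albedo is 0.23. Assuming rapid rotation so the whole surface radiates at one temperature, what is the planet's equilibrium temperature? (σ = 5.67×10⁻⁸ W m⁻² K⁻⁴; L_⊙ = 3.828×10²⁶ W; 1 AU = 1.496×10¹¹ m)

d = 19.7 AU = 2.95×10¹² m.
L = 1.20 × 3.828×10²⁶ = 4.59×10²⁶ W.
Flux: S = L/(4πd²) = 4.59×10²⁶/(4π×(2.95×10¹²)²) = 4.21 W m⁻².
Energy balance: absorbed = emitted ⇒ πR²·S(1−A) = 4πR²·σT_eq⁴, so T_eq⁴ = S(1−A)/(4σ).
T_eq = [4.21 × 0.77 / (4 × 5.67×10⁻⁸)]^(1/4) = (1.43×10⁷)^(1/4) = 61.5 K.

T_eq ≈ 61.5 K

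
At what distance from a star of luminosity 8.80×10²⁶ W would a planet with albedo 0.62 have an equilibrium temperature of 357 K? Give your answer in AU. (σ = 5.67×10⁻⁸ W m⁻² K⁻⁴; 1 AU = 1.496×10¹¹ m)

d ≈ 0.568 AU

From T_eq⁴ = L(1−A)/(16πσd²): d = √[L(1−A)/(16πσT_eq⁴)].
d = √[8.80×10²⁶ × 0.38 / (16π × 5.67×10⁻⁸ × (357)⁴)] = 8.50×10¹⁰ m = 0.568 AU.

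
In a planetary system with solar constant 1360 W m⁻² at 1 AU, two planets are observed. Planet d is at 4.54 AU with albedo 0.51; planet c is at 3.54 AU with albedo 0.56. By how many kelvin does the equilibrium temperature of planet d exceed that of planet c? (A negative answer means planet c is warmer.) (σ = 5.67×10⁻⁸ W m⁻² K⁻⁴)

T_eq = [S₀(1−A)/(4σd²)]^(1/4), so T ∝ (1−A)^(1/4) / √d.
T₁ = [1360×0.49/(4×5.67×10⁻⁸×4.54²)]^(1/4) = 109.27 K.
T₂ = [1360×0.44/(4×5.67×10⁻⁸×3.54²)]^(1/4) = 120.46 K.

ΔT ≈ -11.2 K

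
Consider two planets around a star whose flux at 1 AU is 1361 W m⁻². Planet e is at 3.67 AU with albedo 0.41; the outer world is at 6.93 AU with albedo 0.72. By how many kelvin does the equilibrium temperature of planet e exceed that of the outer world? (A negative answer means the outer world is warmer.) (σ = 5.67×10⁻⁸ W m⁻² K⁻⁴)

ΔT ≈ 50.4 K

T_eq = [S₀(1−A)/(4σd²)]^(1/4), so T ∝ (1−A)^(1/4) / √d.
T₁ = [1361×0.59/(4×5.67×10⁻⁸×3.67²)]^(1/4) = 127.33 K.
T₂ = [1361×0.28/(4×5.67×10⁻⁸×6.93²)]^(1/4) = 76.91 K.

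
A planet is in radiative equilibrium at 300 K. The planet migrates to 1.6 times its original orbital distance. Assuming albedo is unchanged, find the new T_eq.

T_eq ∝ L^(1/4) · d^(−1/2).
T′ = 300 / 1.6^(1/2) = 237 K.

T_eq ≈ 237 K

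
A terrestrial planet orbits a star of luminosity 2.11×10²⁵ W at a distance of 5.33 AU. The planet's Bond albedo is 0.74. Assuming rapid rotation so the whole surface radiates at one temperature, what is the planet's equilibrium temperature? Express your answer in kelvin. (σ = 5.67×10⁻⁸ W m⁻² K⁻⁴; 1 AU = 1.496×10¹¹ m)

d = 5.33 AU = 7.97×10¹¹ m.
Flux: S = L/(4πd²) = 2.11×10²⁵/(4π×(7.97×10¹¹)²) = 2.64 W m⁻².
Energy balance: absorbed = emitted ⇒ πR²·S(1−A) = 4πR²·σT_eq⁴, so T_eq⁴ = S(1−A)/(4σ).
T_eq = [2.64 × 0.26 / (4 × 5.67×10⁻⁸)]^(1/4) = (3.03×10⁶)^(1/4) = 41.7 K.

T_eq ≈ 41.7 K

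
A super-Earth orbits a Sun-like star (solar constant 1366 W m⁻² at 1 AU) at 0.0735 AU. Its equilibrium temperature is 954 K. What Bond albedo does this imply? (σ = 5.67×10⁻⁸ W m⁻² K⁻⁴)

A ≈ 0.26

Flux at 0.0735 AU: S = 1366/0.0735² = 2.53×10⁵ W m⁻².
From T_eq⁴ = S(1−A)/(4σ): 1−A = 4σT_eq⁴/S.
1−A = 4 × 5.67×10⁻⁸ × (954)⁴ / 2.53×10⁵ = 0.743.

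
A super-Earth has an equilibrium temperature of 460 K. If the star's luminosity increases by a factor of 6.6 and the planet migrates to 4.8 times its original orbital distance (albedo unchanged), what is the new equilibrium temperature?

T_eq ∝ L^(1/4) · d^(−1/2).
T′ = 460 × 6.6^(1/4) / 4.8^(1/2) = 337 K.

T_eq ≈ 337 K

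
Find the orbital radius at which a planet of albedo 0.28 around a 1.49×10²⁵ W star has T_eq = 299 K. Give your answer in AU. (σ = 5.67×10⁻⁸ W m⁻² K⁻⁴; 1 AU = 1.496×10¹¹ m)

d ≈ 0.145 AU

From T_eq⁴ = L(1−A)/(16πσd²): d = √[L(1−A)/(16πσT_eq⁴)].
d = √[1.49×10²⁵ × 0.72 / (16π × 5.67×10⁻⁸ × (299)⁴)] = 2.17×10¹⁰ m = 0.145 AU.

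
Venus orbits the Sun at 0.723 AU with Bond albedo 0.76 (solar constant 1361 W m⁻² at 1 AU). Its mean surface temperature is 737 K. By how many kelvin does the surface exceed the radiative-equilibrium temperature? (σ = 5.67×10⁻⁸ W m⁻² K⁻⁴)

ΔT ≈ 507.9 K

S = 1361/0.723² = 2604 W m⁻².
T_eq = [S(1−A)/(4σ)]^(1/4) = [2604×0.24/(4×5.67×10⁻⁸)]^(1/4) = 229.1 K.
ΔT = T_surf − T_eq = 737 − 229.1.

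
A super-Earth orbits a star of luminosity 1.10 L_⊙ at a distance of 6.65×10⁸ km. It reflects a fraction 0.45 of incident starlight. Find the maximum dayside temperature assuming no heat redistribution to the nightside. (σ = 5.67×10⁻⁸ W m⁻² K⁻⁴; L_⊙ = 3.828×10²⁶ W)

T_ss ≈ 165 K

d = 6.65×10⁸ km = 6.65×10¹¹ m.
L = 1.10 × 3.828×10²⁶ = 4.21×10²⁶ W.
Flux: S = L/(4πd²) = 4.21×10²⁶/(4π×(6.65×10¹¹)²) = 75.8 W m⁻².
With no redistribution each surface element balances locally: S(1−A) = σT⁴.
T = [75.8 × 0.55 / 5.67×10⁻⁸]^(1/4) = (7.35×10⁸)^(1/4) = 165 K.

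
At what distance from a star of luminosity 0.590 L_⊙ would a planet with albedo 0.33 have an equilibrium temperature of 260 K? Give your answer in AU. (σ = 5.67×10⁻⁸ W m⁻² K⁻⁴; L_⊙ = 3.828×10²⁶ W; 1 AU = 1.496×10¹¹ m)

L = 0.590 × 3.828×10²⁶ = 2.26×10²⁶ W.
From T_eq⁴ = L(1−A)/(16πσd²): d = √[L(1−A)/(16πσT_eq⁴)].
d = √[2.26×10²⁶ × 0.67 / (16π × 5.67×10⁻⁸ × (260)⁴)] = 1.08×10¹¹ m = 0.721 AU.

d ≈ 0.721 AU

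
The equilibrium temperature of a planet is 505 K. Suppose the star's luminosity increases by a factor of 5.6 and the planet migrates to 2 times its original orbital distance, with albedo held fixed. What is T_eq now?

T_eq ∝ L^(1/4) · d^(−1/2).
T′ = 505 × 5.6^(1/4) / 2^(1/2) = 549 K.

T_eq ≈ 549 K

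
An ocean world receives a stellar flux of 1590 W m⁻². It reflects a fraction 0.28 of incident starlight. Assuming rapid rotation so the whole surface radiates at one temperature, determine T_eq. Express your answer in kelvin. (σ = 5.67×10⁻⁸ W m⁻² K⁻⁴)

Energy balance: absorbed = emitted ⇒ πR²·S(1−A) = 4πR²·σT_eq⁴, so T_eq⁴ = S(1−A)/(4σ).
T_eq = [1590 × 0.72 / (4 × 5.67×10⁻⁸)]^(1/4) = (5.05×10⁹)^(1/4) = 267 K.

T_eq ≈ 267 K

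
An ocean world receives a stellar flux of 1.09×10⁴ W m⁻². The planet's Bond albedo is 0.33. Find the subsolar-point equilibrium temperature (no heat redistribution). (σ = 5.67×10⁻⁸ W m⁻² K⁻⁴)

At the subsolar point the surface absorbs S(1−A) and emits σT⁴ per unit area — no factor of 4, since only the local patch is in balance.
T = [1.09×10⁴ × 0.67 / 5.67×10⁻⁸]^(1/4) = (1.29×10¹¹)^(1/4) = 599 K.

T_ss ≈ 599 K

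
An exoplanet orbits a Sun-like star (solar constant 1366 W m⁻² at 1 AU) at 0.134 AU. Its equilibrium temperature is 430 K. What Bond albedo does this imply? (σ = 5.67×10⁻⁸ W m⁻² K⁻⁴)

A ≈ 0.90

Flux at 0.134 AU: S = 1366/0.134² = 7.61×10⁴ W m⁻².
From T_eq⁴ = S(1−A)/(4σ): 1−A = 4σT_eq⁴/S.
1−A = 4 × 5.67×10⁻⁸ × (430)⁴ / 7.61×10⁴ = 0.102.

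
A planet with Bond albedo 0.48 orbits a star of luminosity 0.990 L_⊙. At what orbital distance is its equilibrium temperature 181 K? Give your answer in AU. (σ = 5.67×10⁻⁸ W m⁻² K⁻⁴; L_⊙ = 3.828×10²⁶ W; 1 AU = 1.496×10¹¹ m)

L = 0.990 × 3.828×10²⁶ = 3.79×10²⁶ W.
From T_eq⁴ = L(1−A)/(16πσd²): d = √[L(1−A)/(16πσT_eq⁴)].
d = √[3.79×10²⁶ × 0.52 / (16π × 5.67×10⁻⁸ × (181)⁴)] = 2.54×10¹¹ m = 1.70 AU.

d ≈ 1.70 AU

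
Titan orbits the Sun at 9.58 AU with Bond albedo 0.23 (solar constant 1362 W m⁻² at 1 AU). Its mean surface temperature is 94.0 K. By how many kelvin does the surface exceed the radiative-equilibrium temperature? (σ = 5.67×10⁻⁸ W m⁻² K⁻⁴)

ΔT ≈ 9.7 K

S = 1362/9.58² = 14.84 W m⁻².
T_eq = [S(1−A)/(4σ)]^(1/4) = [14.84×0.77/(4×5.67×10⁻⁸)]^(1/4) = 84.3 K.
ΔT = T_surf − T_eq = 94 − 84.3.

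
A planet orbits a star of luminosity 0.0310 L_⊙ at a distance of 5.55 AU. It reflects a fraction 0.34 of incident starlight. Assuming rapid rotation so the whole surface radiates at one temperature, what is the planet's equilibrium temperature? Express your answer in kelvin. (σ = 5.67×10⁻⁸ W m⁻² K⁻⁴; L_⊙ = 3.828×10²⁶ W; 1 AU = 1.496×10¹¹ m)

d = 5.55 AU = 8.30×10¹¹ m.
L = 0.0310 × 3.828×10²⁶ = 1.19×10²⁵ W.
Flux: S = L/(4πd²) = 1.19×10²⁵/(4π×(8.30×10¹¹)²) = 1.37 W m⁻².
Energy balance: absorbed = emitted ⇒ πR²·S(1−A) = 4πR²·σT_eq⁴, so T_eq⁴ = S(1−A)/(4σ).
T_eq = [1.37 × 0.66 / (4 × 5.67×10⁻⁸)]^(1/4) = (3.99×10⁶)^(1/4) = 44.7 K.

T_eq ≈ 44.7 K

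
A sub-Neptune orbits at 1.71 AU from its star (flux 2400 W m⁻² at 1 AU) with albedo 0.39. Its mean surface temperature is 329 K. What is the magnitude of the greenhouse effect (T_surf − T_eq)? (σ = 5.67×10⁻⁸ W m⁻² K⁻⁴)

S = 2400/1.71² = 820.8 W m⁻².
T_eq = [S(1−A)/(4σ)]^(1/4) = [820.8×0.61/(4×5.67×10⁻⁸)]^(1/4) = 216.8 K.
ΔT = T_surf − T_eq = 329 − 216.8.

ΔT ≈ 112.2 K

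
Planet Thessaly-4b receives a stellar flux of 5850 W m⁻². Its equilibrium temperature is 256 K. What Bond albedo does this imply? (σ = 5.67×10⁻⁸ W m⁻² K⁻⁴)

A ≈ 0.83

From T_eq⁴ = S(1−A)/(4σ): 1−A = 4σT_eq⁴/S.
1−A = 4 × 5.67×10⁻⁸ × (256)⁴ / 5850 = 0.167.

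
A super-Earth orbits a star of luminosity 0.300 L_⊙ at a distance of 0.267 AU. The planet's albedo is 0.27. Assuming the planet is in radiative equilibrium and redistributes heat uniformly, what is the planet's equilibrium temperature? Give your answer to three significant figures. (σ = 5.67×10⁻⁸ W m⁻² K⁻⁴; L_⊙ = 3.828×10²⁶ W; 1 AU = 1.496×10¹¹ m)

T_eq ≈ 368 K

d = 0.267 AU = 3.99×10¹⁰ m.
L = 0.300 × 3.828×10²⁶ = 1.15×10²⁶ W.
Flux: S = L/(4πd²) = 1.15×10²⁶/(4π×(3.99×10¹⁰)²) = 5730 W m⁻².
Energy balance: absorbed = emitted ⇒ πR²·S(1−A) = 4πR²·σT_eq⁴, so T_eq⁴ = S(1−A)/(4σ).
T_eq = [5730 × 0.73 / (4 × 5.67×10⁻⁸)]^(1/4) = (1.84×10¹⁰)^(1/4) = 368 K.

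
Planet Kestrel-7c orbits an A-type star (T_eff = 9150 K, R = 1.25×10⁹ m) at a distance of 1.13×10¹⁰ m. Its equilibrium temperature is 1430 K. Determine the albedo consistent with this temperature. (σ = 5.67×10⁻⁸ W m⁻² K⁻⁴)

A ≈ 0.80

L = 4πR_⋆²σT_⋆⁴ = 4π(1.25×10⁹)² × 5.67×10⁻⁸ × (9150)⁴ = 7.80×10²⁷ W.
S = L/(4πd²) = 4.86×10⁶ W m⁻².
From T_eq⁴ = S(1−A)/(4σ): 1−A = 4σT_eq⁴/S.
1−A = 4 × 5.67×10⁻⁸ × (1430)⁴ / 4.86×10⁶ = 0.195.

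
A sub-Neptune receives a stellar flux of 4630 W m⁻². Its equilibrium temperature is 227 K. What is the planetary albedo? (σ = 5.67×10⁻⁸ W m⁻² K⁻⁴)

From T_eq⁴ = S(1−A)/(4σ): 1−A = 4σT_eq⁴/S.
1−A = 4 × 5.67×10⁻⁸ × (227)⁴ / 4630 = 0.130.

A ≈ 0.87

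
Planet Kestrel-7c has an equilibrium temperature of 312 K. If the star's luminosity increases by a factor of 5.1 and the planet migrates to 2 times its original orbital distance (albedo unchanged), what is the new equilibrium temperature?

T_eq ≈ 332 K

T_eq ∝ L^(1/4) · d^(−1/2).
T′ = 312 × 5.1^(1/4) / 2^(1/2) = 332 K.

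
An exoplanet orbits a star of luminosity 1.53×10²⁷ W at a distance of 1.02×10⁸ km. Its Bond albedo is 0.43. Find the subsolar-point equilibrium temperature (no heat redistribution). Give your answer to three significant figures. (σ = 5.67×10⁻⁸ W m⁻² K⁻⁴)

T_ss ≈ 586 K

d = 1.02×10⁸ km = 1.02×10¹¹ m.
Flux: S = L/(4πd²) = 1.53×10²⁷/(4π×(1.02×10¹¹)²) = 1.17×10⁴ W m⁻².
At the subsolar point the surface absorbs S(1−A) and emits σT⁴ per unit area — no factor of 4, since only the local patch is in balance.
T = [1.17×10⁴ × 0.57 / 5.67×10⁻⁸]^(1/4) = (1.18×10¹¹)^(1/4) = 586 K.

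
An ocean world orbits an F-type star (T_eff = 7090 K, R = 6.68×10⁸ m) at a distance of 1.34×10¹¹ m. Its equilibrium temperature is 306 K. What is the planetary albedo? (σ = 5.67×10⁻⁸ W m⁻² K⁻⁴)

L = 4πR_⋆²σT_⋆⁴ = 4π(6.68×10⁸)² × 5.67×10⁻⁸ × (7090)⁴ = 8.03×10²⁶ W.
S = L/(4πd²) = 3560 W m⁻².
From T_eq⁴ = S(1−A)/(4σ): 1−A = 4σT_eq⁴/S.
1−A = 4 × 5.67×10⁻⁸ × (306)⁴ / 3560 = 0.558.

A ≈ 0.44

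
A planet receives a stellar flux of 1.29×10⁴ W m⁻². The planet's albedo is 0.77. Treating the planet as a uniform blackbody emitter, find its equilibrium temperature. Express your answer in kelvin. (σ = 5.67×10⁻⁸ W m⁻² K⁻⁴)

T_eq ≈ 338 K

Energy balance: absorbed = emitted ⇒ πR²·S(1−A) = 4πR²·σT_eq⁴, so T_eq⁴ = S(1−A)/(4σ).
T_eq = [1.29×10⁴ × 0.23 / (4 × 5.67×10⁻⁸)]^(1/4) = (1.31×10¹⁰)^(1/4) = 338 K.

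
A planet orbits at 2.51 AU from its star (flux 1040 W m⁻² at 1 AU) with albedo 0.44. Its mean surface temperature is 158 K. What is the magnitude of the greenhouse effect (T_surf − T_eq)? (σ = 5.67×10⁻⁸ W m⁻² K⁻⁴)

ΔT ≈ 15.9 K

S = 1040/2.51² = 165.1 W m⁻².
T_eq = [S(1−A)/(4σ)]^(1/4) = [165.1×0.56/(4×5.67×10⁻⁸)]^(1/4) = 142.1 K.
ΔT = T_surf − T_eq = 158 − 142.1.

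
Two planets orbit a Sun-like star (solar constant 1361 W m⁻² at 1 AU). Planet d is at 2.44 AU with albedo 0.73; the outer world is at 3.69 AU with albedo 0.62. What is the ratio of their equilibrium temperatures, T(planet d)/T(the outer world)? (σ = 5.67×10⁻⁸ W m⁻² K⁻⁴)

T_eq = [S₀(1−A)/(4σd²)]^(1/4), so T ∝ (1−A)^(1/4) / √d.
T₁ = [1361×0.27/(4×5.67×10⁻⁸×2.44²)]^(1/4) = 128.44 K.
T₂ = [1361×0.38/(4×5.67×10⁻⁸×3.69²)]^(1/4) = 113.76 K.

T₁/T₂ ≈ 1.129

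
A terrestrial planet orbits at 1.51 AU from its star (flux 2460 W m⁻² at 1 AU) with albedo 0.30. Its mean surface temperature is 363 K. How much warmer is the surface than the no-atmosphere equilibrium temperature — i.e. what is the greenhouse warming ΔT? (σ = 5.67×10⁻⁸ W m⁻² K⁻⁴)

S = 2460/1.51² = 1079 W m⁻².
T_eq = [S(1−A)/(4σ)]^(1/4) = [1079×0.70/(4×5.67×10⁻⁸)]^(1/4) = 240.2 K.
ΔT = T_surf − T_eq = 363 − 240.2.

ΔT ≈ 122.8 K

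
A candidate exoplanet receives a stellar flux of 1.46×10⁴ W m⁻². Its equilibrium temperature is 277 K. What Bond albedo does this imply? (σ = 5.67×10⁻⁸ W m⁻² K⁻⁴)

From T_eq⁴ = S(1−A)/(4σ): 1−A = 4σT_eq⁴/S.
1−A = 4 × 5.67×10⁻⁸ × (277)⁴ / 1.46×10⁴ = 0.091.

A ≈ 0.91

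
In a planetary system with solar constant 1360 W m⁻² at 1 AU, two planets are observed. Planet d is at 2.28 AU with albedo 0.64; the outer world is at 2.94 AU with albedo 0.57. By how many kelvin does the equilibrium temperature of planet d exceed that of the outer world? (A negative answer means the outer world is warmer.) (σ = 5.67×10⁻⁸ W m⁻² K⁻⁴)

T_eq = [S₀(1−A)/(4σd²)]^(1/4), so T ∝ (1−A)^(1/4) / √d.
T₁ = [1360×0.36/(4×5.67×10⁻⁸×2.28²)]^(1/4) = 142.75 K.
T₂ = [1360×0.43/(4×5.67×10⁻⁸×2.94²)]^(1/4) = 131.42 K.

ΔT ≈ 11.3 K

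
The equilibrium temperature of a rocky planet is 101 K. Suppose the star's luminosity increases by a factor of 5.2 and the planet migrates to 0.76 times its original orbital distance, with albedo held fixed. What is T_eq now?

T_eq ≈ 175 K

T_eq ∝ L^(1/4) · d^(−1/2).
T′ = 101 × 5.2^(1/4) / 0.76^(1/2) = 175 K.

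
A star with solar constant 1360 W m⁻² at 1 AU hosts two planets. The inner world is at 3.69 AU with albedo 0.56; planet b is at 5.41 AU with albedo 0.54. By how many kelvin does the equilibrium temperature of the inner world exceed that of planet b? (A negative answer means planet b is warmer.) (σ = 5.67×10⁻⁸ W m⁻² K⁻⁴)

ΔT ≈ 19.5 K

T_eq = [S₀(1−A)/(4σd²)]^(1/4), so T ∝ (1−A)^(1/4) / √d.
T₁ = [1360×0.44/(4×5.67×10⁻⁸×3.69²)]^(1/4) = 117.98 K.
T₂ = [1360×0.46/(4×5.67×10⁻⁸×5.41²)]^(1/4) = 98.53 K.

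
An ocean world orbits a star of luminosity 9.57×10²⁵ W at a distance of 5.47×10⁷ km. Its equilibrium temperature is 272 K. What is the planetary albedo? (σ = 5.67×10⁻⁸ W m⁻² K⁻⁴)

A ≈ 0.51

d = 5.47×10⁷ km = 5.47×10¹⁰ m.
Flux: S = L/(4πd²) = 9.57×10²⁵/(4π×(5.47×10¹⁰)²) = 2550 W m⁻².
From T_eq⁴ = S(1−A)/(4σ): 1−A = 4σT_eq⁴/S.
1−A = 4 × 5.67×10⁻⁸ × (272)⁴ / 2550 = 0.488.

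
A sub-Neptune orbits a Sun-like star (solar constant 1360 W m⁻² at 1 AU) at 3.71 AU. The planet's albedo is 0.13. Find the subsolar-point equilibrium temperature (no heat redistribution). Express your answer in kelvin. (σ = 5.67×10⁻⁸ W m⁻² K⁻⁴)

Flux at 3.71 AU: S = 1360/3.71² = 98.8 W m⁻².
At the subsolar point the surface absorbs S(1−A) and emits σT⁴ per unit area — no factor of 4, since only the local patch is in balance.
T = [98.8 × 0.87 / 5.67×10⁻⁸]^(1/4) = (1.52×10⁹)^(1/4) = 197 K.

T_ss ≈ 197 K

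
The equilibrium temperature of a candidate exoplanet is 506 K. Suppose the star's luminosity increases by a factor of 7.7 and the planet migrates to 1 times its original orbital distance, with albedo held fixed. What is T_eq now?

T_eq ≈ 843 K

T_eq ∝ L^(1/4) · d^(−1/2).
T′ = 506 × 7.7^(1/4) / 1^(1/2) = 843 K.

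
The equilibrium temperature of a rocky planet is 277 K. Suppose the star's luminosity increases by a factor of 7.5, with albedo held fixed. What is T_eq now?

T_eq ∝ L^(1/4) · d^(−1/2).
T′ = 277 × 7.5^(1/4) = 458 K.

T_eq ≈ 458 K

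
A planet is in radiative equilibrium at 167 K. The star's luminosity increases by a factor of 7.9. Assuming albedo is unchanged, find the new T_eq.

T_eq ∝ L^(1/4) · d^(−1/2).
T′ = 167 × 7.9^(1/4) = 280 K.

T_eq ≈ 280 K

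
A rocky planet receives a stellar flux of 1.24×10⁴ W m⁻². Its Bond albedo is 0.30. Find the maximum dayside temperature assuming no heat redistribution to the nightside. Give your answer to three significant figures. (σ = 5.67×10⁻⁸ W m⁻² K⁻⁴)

T_ss ≈ 626 K

With no redistribution each surface element balances locally: S(1−A) = σT⁴.
T = [1.24×10⁴ × 0.70 / 5.67×10⁻⁸]^(1/4) = (1.53×10¹¹)^(1/4) = 626 K.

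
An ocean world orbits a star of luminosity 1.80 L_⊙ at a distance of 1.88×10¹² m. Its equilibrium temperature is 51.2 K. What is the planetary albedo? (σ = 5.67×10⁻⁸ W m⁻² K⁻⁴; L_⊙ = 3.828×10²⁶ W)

A ≈ 0.90

L = 1.80 × 3.828×10²⁶ = 6.89×10²⁶ W.
Flux: S = L/(4πd²) = 6.89×10²⁶/(4π×(1.88×10¹²)²) = 15.5 W m⁻².
From T_eq⁴ = S(1−A)/(4σ): 1−A = 4σT_eq⁴/S.
1−A = 4 × 5.67×10⁻⁸ × (51.2)⁴ / 15.5 = 0.100.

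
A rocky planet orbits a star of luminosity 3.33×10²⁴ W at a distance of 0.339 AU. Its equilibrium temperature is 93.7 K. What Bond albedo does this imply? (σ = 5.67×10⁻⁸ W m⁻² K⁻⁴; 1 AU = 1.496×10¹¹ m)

A ≈ 0.83

d = 0.339 AU = 5.07×10¹⁰ m.
Flux: S = L/(4πd²) = 3.33×10²⁴/(4π×(5.07×10¹⁰)²) = 103 W m⁻².
From T_eq⁴ = S(1−A)/(4σ): 1−A = 4σT_eq⁴/S.
1−A = 4 × 5.67×10⁻⁸ × (93.7)⁴ / 103 = 0.170.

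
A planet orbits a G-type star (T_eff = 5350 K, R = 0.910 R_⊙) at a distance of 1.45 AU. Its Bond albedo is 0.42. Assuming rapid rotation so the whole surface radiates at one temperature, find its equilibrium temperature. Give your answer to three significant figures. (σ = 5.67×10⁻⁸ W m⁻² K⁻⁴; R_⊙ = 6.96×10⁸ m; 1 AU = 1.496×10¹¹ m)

R_⋆ = 0.910 × 6.96×10⁸ = 6.33×10⁸ m.
d = 1.45 AU = 2.17×10¹¹ m.
L = 4πR_⋆²σT_⋆⁴ = 4π(6.33×10⁸)² × 5.67×10⁻⁸ × (5350)⁴ = 2.34×10²⁶ W.
S = L/(4πd²) = 396 W m⁻².
Energy balance: absorbed = emitted ⇒ πR²·S(1−A) = 4πR²·σT_eq⁴, so T_eq⁴ = S(1−A)/(4σ).
T_eq = [396 × 0.58 / (4 × 5.67×10⁻⁸)]^(1/4) = (1.01×10⁹)^(1/4) = 178 K.

T_eq ≈ 178 K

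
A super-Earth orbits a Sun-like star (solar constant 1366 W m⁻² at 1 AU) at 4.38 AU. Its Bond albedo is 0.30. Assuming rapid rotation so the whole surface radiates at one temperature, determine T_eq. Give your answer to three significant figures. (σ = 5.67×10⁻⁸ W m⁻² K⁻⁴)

T_eq ≈ 122 K

Flux at 4.38 AU: S = 1366/4.38² = 71.2 W m⁻².
Energy balance: absorbed = emitted ⇒ πR²·S(1−A) = 4πR²·σT_eq⁴, so T_eq⁴ = S(1−A)/(4σ).
T_eq = [71.2 × 0.70 / (4 × 5.67×10⁻⁸)]^(1/4) = (2.20×10⁸)^(1/4) = 122 K.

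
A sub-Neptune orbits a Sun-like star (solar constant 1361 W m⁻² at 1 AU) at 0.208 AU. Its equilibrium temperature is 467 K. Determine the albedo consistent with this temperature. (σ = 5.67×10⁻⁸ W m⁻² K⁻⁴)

Flux at 0.208 AU: S = 1361/0.208² = 3.15×10⁴ W m⁻².
From T_eq⁴ = S(1−A)/(4σ): 1−A = 4σT_eq⁴/S.
1−A = 4 × 5.67×10⁻⁸ × (467)⁴ / 3.15×10⁴ = 0.343.

A ≈ 0.66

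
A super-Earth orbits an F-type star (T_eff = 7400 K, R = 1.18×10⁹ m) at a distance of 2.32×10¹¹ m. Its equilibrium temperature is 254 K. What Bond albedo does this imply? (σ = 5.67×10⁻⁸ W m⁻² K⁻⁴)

L = 4πR_⋆²σT_⋆⁴ = 4π(1.18×10⁹)² × 5.67×10⁻⁸ × (7400)⁴ = 2.97×10²⁷ W.
S = L/(4πd²) = 4400 W m⁻².
From T_eq⁴ = S(1−A)/(4σ): 1−A = 4σT_eq⁴/S.
1−A = 4 × 5.67×10⁻⁸ × (254)⁴ / 4400 = 0.215.

A ≈ 0.79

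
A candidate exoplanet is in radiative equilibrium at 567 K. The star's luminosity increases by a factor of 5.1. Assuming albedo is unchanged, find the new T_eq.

T_eq ≈ 852 K

T_eq ∝ L^(1/4) · d^(−1/2).
T′ = 567 × 5.1^(1/4) = 852 K.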